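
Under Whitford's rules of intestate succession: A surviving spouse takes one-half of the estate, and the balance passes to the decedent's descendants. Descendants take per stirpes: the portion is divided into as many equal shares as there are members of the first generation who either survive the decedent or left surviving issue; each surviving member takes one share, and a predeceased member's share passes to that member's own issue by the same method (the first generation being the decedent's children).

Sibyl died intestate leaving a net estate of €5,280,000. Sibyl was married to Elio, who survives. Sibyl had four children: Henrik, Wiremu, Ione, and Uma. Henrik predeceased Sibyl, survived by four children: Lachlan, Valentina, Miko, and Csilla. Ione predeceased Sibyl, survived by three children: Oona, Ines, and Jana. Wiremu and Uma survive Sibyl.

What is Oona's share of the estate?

Oona receives €220,000.

Elio takes one-half of €5,280,000 = €2,640,000. The remaining €2,640,000 passes to the descendants.
The descendants' portion (€2,640,000) is divided into 4 shares of €660,000: Wiremu and Uma each take €660,000; Henrik's €660,000 share passes to Henrik's issue; Ione's €660,000 share passes to Ione's issue.
Henrik's share (€660,000) is divided into 4 shares of €165,000: Lachlan, Valentina, Miko, and Csilla each take €165,000.
Ione's share (€660,000) is divided into 3 shares of €220,000: Oona, Ines, and Jana each take €220,000.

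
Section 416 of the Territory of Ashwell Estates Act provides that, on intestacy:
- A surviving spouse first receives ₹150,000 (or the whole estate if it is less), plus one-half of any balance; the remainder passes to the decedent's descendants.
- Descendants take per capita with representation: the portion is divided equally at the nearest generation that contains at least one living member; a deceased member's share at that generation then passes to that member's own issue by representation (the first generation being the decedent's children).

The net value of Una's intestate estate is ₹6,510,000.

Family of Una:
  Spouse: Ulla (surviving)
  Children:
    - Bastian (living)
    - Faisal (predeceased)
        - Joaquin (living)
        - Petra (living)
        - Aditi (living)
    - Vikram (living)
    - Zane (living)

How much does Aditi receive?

Aditi receives ₹265,000.

Ulla first takes ₹150,000, leaving a balance of ₹6,360,000. Ulla then takes one-half of the balance (₹3,180,000), for a total of ₹3,330,000. The remaining ₹3,180,000 passes to the descendants.
The descendants' portion (₹3,180,000) is divided into 4 shares of ₹795,000: Bastian, Vikram, and Zane each take ₹795,000; Faisal's ₹795,000 share passes to Faisal's issue.
Faisal's share (₹795,000) is divided into 3 shares of ₹265,000: Joaquin, Petra, and Aditi each take ₹265,000.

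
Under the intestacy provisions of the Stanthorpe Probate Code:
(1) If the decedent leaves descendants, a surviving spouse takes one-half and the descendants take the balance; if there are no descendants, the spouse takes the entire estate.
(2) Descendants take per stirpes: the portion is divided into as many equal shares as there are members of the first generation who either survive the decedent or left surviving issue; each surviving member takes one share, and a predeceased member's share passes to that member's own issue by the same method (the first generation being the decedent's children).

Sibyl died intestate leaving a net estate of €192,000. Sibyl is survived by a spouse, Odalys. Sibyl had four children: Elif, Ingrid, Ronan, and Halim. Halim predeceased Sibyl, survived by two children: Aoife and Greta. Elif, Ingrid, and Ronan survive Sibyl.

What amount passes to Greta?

Odalys takes one-half of €192,000 = €96,000. The remaining €96,000 passes to the descendants.
The descendants' portion (€96,000) is divided into 4 shares of €24,000: Elif, Ingrid, and Ronan each take €24,000; Halim's €24,000 share passes to Halim's issue.
Halim's share (€24,000) is divided into 2 shares of €12,000: Aoife and Greta each take €12,000.

Greta receives €12,000.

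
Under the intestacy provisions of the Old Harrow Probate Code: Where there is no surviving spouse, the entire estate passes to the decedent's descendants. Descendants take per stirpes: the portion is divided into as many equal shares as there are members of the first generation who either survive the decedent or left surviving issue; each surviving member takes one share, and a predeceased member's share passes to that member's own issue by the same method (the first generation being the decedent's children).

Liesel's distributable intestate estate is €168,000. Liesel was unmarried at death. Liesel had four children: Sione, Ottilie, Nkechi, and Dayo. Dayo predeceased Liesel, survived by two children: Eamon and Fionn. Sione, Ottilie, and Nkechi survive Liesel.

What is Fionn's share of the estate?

Fionn receives €21,000.

The entire €168,000 passes to the descendants.
That amount (€168,000) is divided into 4 shares of €42,000: Sione, Ottilie, and Nkechi each take €42,000; Dayo's €42,000 share passes to Dayo's issue.
Dayo's share (€42,000) is divided into 2 shares of €21,000: Eamon and Fionn each take €21,000.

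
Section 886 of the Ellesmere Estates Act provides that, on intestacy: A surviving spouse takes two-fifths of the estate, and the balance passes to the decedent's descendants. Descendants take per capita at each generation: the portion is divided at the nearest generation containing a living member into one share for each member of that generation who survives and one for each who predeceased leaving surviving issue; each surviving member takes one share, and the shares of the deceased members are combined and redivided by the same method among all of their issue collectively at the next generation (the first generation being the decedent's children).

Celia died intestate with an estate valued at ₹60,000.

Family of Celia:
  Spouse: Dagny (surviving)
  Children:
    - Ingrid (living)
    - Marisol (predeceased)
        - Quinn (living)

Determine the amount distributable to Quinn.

Quinn receives ₹18,000.

Dagny takes two-fifths of ₹60,000 = ₹24,000. The remaining ₹36,000 passes to the descendants.
The descendants' portion (₹36,000) is divided at the children's generation into 2 shares of ₹18,000. Ingrid takes ₹18,000. The remaining share for the deceased Marisol (₹18,000) is carried to the next generation.
That pool (₹18,000) passes entirely to Quinn, the sole taker at the grandchildren's generation.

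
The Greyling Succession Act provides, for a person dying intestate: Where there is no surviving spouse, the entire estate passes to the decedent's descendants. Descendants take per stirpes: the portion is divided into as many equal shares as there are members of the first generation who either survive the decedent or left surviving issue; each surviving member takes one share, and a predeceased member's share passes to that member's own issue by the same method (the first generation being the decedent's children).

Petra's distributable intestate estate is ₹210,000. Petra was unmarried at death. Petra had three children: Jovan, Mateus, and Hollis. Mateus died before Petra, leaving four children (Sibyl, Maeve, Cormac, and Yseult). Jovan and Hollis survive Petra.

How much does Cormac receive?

Cormac receives ₹17,500.

The entire ₹210,000 passes to the descendants.
That amount (₹210,000) is divided into 3 shares of ₹70,000: Jovan and Hollis each take ₹70,000; Mateus's ₹70,000 share passes to Mateus's issue.
Mateus's share (₹70,000) is divided into 4 shares of ₹17,500: Sibyl, Maeve, Cormac, and Yseult each take ₹17,500.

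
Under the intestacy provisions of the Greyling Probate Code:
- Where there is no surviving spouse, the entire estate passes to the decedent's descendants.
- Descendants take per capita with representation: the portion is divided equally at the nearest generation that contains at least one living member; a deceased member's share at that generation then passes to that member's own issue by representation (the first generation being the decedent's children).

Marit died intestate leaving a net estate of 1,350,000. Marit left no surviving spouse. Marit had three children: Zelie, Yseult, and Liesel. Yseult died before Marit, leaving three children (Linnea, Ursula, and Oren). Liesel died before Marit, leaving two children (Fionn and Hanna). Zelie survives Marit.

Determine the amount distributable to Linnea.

Linnea receives 150,000.

The entire 1,350,000 passes to the descendants.
That amount (1,350,000) is divided into 3 shares of 450,000: Zelie takes 450,000; Yseult's 450,000 share passes to Yseult's issue; Liesel's 450,000 share passes to Liesel's issue.
Yseult's share (450,000) is divided into 3 shares of 150,000: Linnea, Ursula, and Oren each take 150,000.
Liesel's share (450,000) is divided into 2 shares of 225,000: Fionn and Hanna each take 225,000.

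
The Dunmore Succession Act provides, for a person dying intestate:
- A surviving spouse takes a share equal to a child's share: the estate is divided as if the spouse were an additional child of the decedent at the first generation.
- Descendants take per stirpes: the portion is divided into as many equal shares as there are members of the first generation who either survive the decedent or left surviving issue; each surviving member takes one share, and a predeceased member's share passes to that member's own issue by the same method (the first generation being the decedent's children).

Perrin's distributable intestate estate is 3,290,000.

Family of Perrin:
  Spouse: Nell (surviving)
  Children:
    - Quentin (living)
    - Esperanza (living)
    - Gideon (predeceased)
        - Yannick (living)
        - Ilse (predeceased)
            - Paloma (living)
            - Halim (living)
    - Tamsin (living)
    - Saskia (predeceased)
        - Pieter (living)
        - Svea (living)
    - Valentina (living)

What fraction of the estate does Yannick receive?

Yannick receives 1/14 of the estate.

The spouse counts as an additional share at the children's level, so there are 7 primary shares of 470,000. Nell takes one such share (470,000).
The children's combined portion (2,820,000) is divided into 6 shares of 470,000: Quentin, Esperanza, Tamsin, and Valentina each take 470,000; Gideon's 470,000 share passes to Gideon's issue; Saskia's 470,000 share passes to Saskia's issue.
Gideon's share (470,000) is divided into 2 shares of 235,000: Yannick takes 235,000; Ilse's 235,000 share passes to Ilse's issue.
Ilse's share (235,000) is divided into 2 shares of 117,500: Paloma and Halim each take 117,500.
Saskia's share (470,000) is divided into 2 shares of 235,000: Pieter and Svea each take 235,000.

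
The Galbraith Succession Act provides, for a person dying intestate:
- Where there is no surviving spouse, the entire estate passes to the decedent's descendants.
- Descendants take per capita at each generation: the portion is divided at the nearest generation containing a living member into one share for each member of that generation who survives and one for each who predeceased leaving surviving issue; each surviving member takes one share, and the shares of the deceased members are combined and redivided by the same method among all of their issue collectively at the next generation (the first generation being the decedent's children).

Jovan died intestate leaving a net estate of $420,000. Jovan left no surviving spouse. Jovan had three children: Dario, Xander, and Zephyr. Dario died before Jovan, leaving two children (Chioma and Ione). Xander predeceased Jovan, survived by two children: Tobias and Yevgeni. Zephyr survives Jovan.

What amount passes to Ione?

The entire $420,000 passes to the descendants.
That amount ($420,000) is divided at the children's generation into 3 shares of $140,000. Zephyr takes $140,000. The 2 shares of the deceased (Dario and Xander) are combined into a pool of $280,000.
That pool ($280,000) is divided at the grandchildren's generation equally among Chioma, Ione, Tobias, and Yevgeni: $70,000 each.

Ione receives $70,000.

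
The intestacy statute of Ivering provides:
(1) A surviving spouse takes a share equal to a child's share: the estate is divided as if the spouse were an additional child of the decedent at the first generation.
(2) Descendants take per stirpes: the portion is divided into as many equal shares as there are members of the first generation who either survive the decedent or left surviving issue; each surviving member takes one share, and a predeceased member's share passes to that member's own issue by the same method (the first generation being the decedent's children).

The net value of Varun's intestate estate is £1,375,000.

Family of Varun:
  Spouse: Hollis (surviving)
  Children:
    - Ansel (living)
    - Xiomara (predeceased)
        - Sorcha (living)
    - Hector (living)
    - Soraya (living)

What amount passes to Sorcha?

The spouse counts as an additional share at the children's level, so there are 5 primary shares of £275,000. Hollis takes one such share (£275,000).
The children's combined portion (£1,100,000) is divided into 4 shares of £275,000: Ansel, Hector, and Soraya each take £275,000; Xiomara's £275,000 share passes to Xiomara's issue.
Xiomara's share (£275,000) passes entirely to Sorcha.

Sorcha receives £275,000.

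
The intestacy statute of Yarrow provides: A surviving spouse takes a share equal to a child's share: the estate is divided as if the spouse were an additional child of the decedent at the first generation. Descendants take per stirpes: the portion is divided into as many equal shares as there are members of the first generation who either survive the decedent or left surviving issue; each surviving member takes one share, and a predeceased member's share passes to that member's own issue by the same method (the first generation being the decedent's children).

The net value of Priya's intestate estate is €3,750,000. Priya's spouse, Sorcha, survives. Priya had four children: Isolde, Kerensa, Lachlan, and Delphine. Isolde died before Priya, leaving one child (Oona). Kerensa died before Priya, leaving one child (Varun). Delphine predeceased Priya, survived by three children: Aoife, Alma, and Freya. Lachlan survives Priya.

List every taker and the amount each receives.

Sorcha: €750,000; Oona: €750,000; Varun: €750,000; Lachlan: €750,000; Aoife: €250,000; Alma: €250,000; Freya: €250,000

The spouse counts as an additional share at the children's level, so there are 5 primary shares of €750,000. Sorcha takes one such share (€750,000).
The children's combined portion (€3,000,000) is divided into 4 shares of €750,000: Lachlan takes €750,000; Isolde's €750,000 share passes to Isolde's issue; Kerensa's €750,000 share passes to Kerensa's issue; Delphine's €750,000 share passes to Delphine's issue.
Isolde's share (€750,000) passes entirely to Oona.
Kerensa's share (€750,000) passes entirely to Varun.
Delphine's share (€750,000) is divided into 3 shares of €250,000: Aoife, Alma, and Freya each take €250,000.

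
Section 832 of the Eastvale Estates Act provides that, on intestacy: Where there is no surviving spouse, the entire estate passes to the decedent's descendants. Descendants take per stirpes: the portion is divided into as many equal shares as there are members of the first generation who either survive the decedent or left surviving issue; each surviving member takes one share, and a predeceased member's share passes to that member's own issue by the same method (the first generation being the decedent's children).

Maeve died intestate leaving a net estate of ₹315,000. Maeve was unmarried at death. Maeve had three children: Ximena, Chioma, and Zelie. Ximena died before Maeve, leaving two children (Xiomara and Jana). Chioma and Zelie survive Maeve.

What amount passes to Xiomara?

The entire ₹315,000 passes to the descendants.
That amount (₹315,000) is divided into 3 shares of ₹105,000: Chioma and Zelie each take ₹105,000; Ximena's ₹105,000 share passes to Ximena's issue.
Ximena's share (₹105,000) is divided into 2 shares of ₹52,500: Xiomara and Jana each take ₹52,500.

Xiomara receives ₹52,500.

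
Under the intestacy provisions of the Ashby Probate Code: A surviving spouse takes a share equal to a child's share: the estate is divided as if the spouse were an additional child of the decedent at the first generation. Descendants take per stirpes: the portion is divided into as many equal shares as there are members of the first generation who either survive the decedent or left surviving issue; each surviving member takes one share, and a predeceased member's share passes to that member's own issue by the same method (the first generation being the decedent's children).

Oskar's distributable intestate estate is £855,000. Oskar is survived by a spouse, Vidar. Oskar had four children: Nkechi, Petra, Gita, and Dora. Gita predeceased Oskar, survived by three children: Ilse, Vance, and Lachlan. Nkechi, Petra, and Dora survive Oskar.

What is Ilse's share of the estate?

Ilse receives £57,000.

The spouse counts as an additional share at the children's level, so there are 5 primary shares of £171,000. Vidar takes one such share (£171,000).
The children's combined portion (£684,000) is divided into 4 shares of £171,000: Nkechi, Petra, and Dora each take £171,000; Gita's £171,000 share passes to Gita's issue.
Gita's share (£171,000) is divided into 3 shares of £57,000: Ilse, Vance, and Lachlan each take £57,000.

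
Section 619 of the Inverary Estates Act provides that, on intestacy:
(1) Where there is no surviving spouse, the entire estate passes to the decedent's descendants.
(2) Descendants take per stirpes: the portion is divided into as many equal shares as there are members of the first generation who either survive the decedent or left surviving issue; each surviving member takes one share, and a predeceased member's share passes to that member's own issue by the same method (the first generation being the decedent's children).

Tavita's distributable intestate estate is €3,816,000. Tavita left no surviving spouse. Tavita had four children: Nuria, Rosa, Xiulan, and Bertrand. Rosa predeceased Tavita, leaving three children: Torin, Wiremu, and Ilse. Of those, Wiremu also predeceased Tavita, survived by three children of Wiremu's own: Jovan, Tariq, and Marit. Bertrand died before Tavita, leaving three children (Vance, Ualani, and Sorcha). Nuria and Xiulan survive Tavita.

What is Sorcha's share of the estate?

Sorcha receives €318,000.

The entire €3,816,000 passes to the descendants.
That amount (€3,816,000) is divided into 4 shares of €954,000: Nuria and Xiulan each take €954,000; Rosa's €954,000 share passes to Rosa's issue; Bertrand's €954,000 share passes to Bertrand's issue.
Rosa's share (€954,000) is divided into 3 shares of €318,000: Torin and Ilse each take €318,000; Wiremu's €318,000 share passes to Wiremu's issue.
Wiremu's share (€318,000) is divided into 3 shares of €106,000: Jovan, Tariq, and Marit each take €106,000.
Bertrand's share (€954,000) is divided into 3 shares of €318,000: Vance, Ualani, and Sorcha each take €318,000.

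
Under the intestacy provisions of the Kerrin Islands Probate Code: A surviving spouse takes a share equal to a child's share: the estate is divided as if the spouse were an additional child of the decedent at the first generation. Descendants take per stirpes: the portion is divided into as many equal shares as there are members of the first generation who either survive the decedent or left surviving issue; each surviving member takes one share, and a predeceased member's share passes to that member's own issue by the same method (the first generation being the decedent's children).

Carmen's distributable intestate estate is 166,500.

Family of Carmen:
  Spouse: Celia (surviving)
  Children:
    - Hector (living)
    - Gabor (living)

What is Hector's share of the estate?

The spouse counts as an additional share at the children's level, so there are 3 primary shares of 55,500. Celia takes one such share (55,500).
The children's combined portion (111,000) is divided into 2 shares of 55,500: Hector and Gabor each take 55,500.

Hector receives 55,500.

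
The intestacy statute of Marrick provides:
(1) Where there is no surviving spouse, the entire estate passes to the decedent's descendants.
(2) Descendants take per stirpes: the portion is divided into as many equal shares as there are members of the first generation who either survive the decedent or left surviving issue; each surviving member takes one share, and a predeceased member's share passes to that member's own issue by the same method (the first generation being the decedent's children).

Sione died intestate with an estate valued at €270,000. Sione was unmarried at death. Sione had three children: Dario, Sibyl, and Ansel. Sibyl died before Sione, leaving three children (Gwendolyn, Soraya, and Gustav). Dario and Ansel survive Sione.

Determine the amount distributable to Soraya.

The entire €270,000 passes to the descendants.
That amount (€270,000) is divided into 3 shares of €90,000: Dario and Ansel each take €90,000; Sibyl's €90,000 share passes to Sibyl's issue.
Sibyl's share (€90,000) is divided into 3 shares of €30,000: Gwendolyn, Soraya, and Gustav each take €30,000.

Soraya receives €30,000.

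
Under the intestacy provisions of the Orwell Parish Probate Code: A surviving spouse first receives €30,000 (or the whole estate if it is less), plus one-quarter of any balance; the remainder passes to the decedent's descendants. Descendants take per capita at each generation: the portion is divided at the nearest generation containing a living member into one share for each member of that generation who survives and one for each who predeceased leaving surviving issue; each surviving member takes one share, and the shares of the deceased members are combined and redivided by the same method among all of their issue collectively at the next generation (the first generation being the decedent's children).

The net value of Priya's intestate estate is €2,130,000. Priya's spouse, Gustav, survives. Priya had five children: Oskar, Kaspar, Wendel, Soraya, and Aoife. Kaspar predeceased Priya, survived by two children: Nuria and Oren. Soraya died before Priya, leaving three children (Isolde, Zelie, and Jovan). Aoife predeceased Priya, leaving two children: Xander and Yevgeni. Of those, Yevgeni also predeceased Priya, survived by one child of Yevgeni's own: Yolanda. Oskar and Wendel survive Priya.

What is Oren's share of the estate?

Gustav first takes €30,000, leaving a balance of €2,100,000. Gustav then takes one-quarter of the balance (€525,000), for a total of €555,000. The remaining €1,575,000 passes to the descendants.
The descendants' portion (€1,575,000) is divided at the children's generation into 5 shares of €315,000. Oskar and Wendel each take €315,000. The 3 shares of the deceased (Kaspar, Soraya, and Aoife) are combined into a pool of €945,000.
That pool (€945,000) is divided at the grandchildren's generation into 7 shares of €135,000. Nuria, Oren, Isolde, Zelie, Jovan, and Xander each take €135,000. The remaining share for the deceased Yevgeni (€135,000) is carried to the next generation.
That pool (€135,000) passes entirely to Yolanda, the sole taker at the great-grandchildren's generation.

Oren receives €135,000.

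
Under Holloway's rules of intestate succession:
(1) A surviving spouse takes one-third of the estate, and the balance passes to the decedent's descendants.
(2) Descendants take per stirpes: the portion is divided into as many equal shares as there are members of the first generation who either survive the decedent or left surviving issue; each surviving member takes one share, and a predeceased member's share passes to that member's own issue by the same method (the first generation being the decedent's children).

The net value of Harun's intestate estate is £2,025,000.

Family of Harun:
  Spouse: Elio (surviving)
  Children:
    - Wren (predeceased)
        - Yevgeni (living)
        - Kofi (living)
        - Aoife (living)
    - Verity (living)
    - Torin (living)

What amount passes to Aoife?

Aoife receives £150,000.

Elio takes one-third of £2,025,000 = £675,000. The remaining £1,350,000 passes to the descendants.
The descendants' portion (£1,350,000) is divided into 3 shares of £450,000: Verity and Torin each take £450,000; Wren's £450,000 share passes to Wren's issue.
Wren's share (£450,000) is divided into 3 shares of £150,000: Yevgeni, Kofi, and Aoife each take £150,000.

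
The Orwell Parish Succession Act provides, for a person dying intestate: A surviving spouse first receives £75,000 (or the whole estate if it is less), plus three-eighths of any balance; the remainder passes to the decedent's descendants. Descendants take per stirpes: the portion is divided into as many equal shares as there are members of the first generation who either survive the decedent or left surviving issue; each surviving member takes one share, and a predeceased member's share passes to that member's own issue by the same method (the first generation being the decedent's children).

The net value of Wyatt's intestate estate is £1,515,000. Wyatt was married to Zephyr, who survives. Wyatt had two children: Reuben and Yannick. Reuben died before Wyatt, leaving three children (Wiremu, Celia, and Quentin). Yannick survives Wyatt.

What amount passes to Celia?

Celia receives £150,000.

Zephyr first takes £75,000, leaving a balance of £1,440,000. Zephyr then takes three-eighths of the balance (£540,000), for a total of £615,000. The remaining £900,000 passes to the descendants.
The descendants' portion (£900,000) is divided into 2 shares of £450,000: Yannick takes £450,000; Reuben's £450,000 share passes to Reuben's issue.
Reuben's share (£450,000) is divided into 3 shares of £150,000: Wiremu, Celia, and Quentin each take £150,000.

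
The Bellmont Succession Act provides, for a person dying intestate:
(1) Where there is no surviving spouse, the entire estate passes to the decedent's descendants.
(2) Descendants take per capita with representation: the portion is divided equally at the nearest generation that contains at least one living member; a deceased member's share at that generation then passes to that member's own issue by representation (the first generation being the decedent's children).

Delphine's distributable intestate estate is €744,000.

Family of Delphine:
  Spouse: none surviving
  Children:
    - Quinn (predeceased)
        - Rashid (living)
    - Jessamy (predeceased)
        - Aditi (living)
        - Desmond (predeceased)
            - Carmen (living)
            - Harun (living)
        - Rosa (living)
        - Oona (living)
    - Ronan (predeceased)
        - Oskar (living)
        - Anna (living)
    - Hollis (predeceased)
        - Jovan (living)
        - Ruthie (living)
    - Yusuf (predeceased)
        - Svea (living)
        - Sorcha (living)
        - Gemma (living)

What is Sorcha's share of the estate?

The entire €744,000 passes to the descendants.
No child survives, so the initial division is made at the grandchildren's generation.
That amount (€744,000) is divided into 12 shares of €62,000: Rashid, Aditi, Rosa, Oona, Oskar, Anna, Jovan, Ruthie, Svea, Sorcha, and Gemma each take €62,000; Desmond's €62,000 share passes to Desmond's issue.
Desmond's share (€62,000) is divided into 2 shares of €31,000: Carmen and Harun each take €31,000.

Sorcha receives €62,000.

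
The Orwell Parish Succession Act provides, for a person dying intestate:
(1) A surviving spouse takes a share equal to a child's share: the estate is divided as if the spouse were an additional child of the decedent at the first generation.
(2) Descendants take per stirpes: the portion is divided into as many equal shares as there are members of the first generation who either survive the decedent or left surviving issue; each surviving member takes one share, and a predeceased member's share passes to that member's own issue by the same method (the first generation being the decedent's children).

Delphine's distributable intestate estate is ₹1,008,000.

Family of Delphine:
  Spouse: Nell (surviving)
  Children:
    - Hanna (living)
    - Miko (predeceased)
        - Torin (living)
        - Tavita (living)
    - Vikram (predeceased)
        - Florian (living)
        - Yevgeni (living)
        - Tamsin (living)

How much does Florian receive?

The spouse counts as an additional share at the children's level, so there are 4 primary shares of ₹252,000. Nell takes one such share (₹252,000).
The children's combined portion (₹756,000) is divided into 3 shares of ₹252,000: Hanna takes ₹252,000; Miko's ₹252,000 share passes to Miko's issue; Vikram's ₹252,000 share passes to Vikram's issue.
Miko's share (₹252,000) is divided into 2 shares of ₹126,000: Torin and Tavita each take ₹126,000.
Vikram's share (₹252,000) is divided into 3 shares of ₹84,000: Florian, Yevgeni, and Tamsin each take ₹84,000.

Florian receives ₹84,000.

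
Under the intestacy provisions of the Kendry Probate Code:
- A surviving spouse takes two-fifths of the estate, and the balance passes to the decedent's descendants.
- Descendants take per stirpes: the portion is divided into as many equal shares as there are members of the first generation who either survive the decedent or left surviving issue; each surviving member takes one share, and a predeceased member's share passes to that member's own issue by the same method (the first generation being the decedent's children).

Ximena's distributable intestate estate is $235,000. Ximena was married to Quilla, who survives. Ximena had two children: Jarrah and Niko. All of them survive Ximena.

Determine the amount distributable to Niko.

Niko receives $70,500.

Quilla takes two-fifths of $235,000 = $94,000. The remaining $141,000 passes to the descendants.
The descendants' portion ($141,000) is divided into 2 shares of $70,500: Jarrah and Niko each take $70,500.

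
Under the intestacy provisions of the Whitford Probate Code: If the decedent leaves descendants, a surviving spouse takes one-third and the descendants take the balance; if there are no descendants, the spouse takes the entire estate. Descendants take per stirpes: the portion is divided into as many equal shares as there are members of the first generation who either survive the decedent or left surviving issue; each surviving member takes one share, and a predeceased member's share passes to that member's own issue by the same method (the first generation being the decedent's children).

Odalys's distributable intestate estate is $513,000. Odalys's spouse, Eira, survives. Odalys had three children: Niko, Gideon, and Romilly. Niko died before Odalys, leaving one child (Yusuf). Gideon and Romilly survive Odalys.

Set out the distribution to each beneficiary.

Eira takes one-third of $513,000 = $171,000. The remaining $342,000 passes to the descendants.
The descendants' portion ($342,000) is divided into 3 shares of $114,000: Gideon and Romilly each take $114,000; Niko's $114,000 share passes to Niko's issue.
Niko's share ($114,000) passes entirely to Yusuf.

Eira: $171,000; Yusuf: $114,000; Gideon: $114,000; Romilly: $114,000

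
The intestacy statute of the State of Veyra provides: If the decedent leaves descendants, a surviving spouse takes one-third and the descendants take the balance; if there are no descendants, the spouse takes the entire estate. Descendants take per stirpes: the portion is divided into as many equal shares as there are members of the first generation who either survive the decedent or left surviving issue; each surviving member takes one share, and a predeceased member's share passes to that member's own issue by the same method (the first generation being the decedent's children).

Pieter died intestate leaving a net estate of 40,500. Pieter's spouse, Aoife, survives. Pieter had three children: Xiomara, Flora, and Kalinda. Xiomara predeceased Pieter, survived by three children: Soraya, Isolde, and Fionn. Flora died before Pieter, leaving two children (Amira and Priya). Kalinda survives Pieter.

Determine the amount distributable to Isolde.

Aoife takes one-third of 40,500 = 13,500. The remaining 27,000 passes to the descendants.
The descendants' portion (27,000) is divided into 3 shares of 9,000: Kalinda takes 9,000; Xiomara's 9,000 share passes to Xiomara's issue; Flora's 9,000 share passes to Flora's issue.
Xiomara's share (9,000) is divided into 3 shares of 3,000: Soraya, Isolde, and Fionn each take 3,000.
Flora's share (9,000) is divided into 2 shares of 4,500: Amira and Priya each take 4,500.

Isolde receives 3,000.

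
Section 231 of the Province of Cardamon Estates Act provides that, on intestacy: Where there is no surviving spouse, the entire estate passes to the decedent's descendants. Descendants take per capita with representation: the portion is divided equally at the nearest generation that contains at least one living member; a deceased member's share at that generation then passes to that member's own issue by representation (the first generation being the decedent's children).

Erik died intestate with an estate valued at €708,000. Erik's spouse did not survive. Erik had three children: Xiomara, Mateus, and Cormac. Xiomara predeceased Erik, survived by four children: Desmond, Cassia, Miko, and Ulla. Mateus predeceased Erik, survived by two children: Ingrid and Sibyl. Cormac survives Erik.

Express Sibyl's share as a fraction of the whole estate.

The entire €708,000 passes to the descendants.
That amount (€708,000) is divided into 3 shares of €236,000: Cormac takes €236,000; Xiomara's €236,000 share passes to Xiomara's issue; Mateus's €236,000 share passes to Mateus's issue.
Xiomara's share (€236,000) is divided into 4 shares of €59,000: Desmond, Cassia, Miko, and Ulla each take €59,000.
Mateus's share (€236,000) is divided into 2 shares of €118,000: Ingrid and Sibyl each take €118,000.

Sibyl receives 1/6 of the estate.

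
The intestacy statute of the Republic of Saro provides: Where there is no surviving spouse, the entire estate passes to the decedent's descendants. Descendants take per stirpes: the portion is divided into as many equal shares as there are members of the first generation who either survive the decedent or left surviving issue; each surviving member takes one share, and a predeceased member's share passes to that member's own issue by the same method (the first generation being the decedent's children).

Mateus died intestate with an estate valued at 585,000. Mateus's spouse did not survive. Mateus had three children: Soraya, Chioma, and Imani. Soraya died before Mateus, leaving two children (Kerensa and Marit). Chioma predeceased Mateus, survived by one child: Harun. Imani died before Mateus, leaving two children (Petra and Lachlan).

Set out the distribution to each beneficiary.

Kerensa: 97,500; Marit: 97,500; Harun: 195,000; Petra: 97,500; Lachlan: 97,500

The entire 585,000 passes to the descendants.
That amount (585,000) is divided into 3 shares of 195,000: Soraya's 195,000 share passes to Soraya's issue; Chioma's 195,000 share passes to Chioma's issue; Imani's 195,000 share passes to Imani's issue.
Soraya's share (195,000) is divided into 2 shares of 97,500: Kerensa and Marit each take 97,500.
Chioma's share (195,000) passes entirely to Harun.
Imani's share (195,000) is divided into 2 shares of 97,500: Petra and Lachlan each take 97,500.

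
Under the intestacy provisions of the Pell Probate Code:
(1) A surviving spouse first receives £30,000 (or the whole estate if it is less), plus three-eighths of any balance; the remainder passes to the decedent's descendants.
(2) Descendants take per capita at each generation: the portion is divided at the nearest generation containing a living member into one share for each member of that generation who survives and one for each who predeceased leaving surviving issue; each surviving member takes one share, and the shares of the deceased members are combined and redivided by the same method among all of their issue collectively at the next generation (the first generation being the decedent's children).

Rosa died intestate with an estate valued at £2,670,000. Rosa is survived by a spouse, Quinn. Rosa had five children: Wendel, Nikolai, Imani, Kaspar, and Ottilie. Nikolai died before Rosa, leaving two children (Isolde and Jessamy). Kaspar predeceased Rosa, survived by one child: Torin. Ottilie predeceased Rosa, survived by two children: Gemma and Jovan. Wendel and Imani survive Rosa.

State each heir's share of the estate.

Quinn: £1,020,000; Wendel: £330,000; Isolde: £198,000; Jessamy: £198,000; Imani: £330,000; Torin: £198,000; Gemma: £198,000; Jovan: £198,000

Quinn first takes £30,000, leaving a balance of £2,640,000. Quinn then takes three-eighths of the balance (£990,000), for a total of £1,020,000. The remaining £1,650,000 passes to the descendants.
The descendants' portion (£1,650,000) is divided at the children's generation into 5 shares of £330,000. Wendel and Imani each take £330,000. The 3 shares of the deceased (Nikolai, Kaspar, and Ottilie) are combined into a pool of £990,000.
That pool (£990,000) is divided at the grandchildren's generation equally among Isolde, Jessamy, Torin, Gemma, and Jovan: £198,000 each.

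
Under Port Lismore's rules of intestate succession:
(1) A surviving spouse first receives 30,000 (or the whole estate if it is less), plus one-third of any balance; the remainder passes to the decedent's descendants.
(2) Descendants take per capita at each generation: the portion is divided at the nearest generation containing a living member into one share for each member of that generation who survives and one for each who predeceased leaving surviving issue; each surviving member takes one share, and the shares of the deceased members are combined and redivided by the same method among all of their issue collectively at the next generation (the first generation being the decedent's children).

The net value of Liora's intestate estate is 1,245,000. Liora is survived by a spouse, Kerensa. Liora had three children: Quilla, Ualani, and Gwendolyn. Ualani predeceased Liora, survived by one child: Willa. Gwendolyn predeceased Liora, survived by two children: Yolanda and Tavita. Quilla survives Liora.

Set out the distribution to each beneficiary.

Kerensa first takes 30,000, leaving a balance of 1,215,000. Kerensa then takes one-third of the balance (405,000), for a total of 435,000. The remaining 810,000 passes to the descendants.
The descendants' portion (810,000) is divided at the children's generation into 3 shares of 270,000. Quilla takes 270,000. The 2 shares of the deceased (Ualani and Gwendolyn) are combined into a pool of 540,000.
That pool (540,000) is divided at the grandchildren's generation equally among Willa, Yolanda, and Tavita: 180,000 each.

Kerensa: 435,000; Quilla: 270,000; Willa: 180,000; Yolanda: 180,000; Tavita: 180,000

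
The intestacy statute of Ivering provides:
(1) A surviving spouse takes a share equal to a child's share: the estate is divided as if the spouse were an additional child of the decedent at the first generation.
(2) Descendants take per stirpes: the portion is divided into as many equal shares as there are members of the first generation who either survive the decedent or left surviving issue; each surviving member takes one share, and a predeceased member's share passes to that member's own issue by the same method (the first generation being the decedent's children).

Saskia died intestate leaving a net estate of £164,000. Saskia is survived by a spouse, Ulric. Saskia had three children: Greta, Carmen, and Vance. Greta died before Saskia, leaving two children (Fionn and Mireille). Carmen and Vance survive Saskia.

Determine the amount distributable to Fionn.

Fionn receives £20,500.

The spouse counts as an additional share at the children's level, so there are 4 primary shares of £41,000. Ulric takes one such share (£41,000).
The children's combined portion (£123,000) is divided into 3 shares of £41,000: Carmen and Vance each take £41,000; Greta's £41,000 share passes to Greta's issue.
Greta's share (£41,000) is divided into 2 shares of £20,500: Fionn and Mireille each take £20,500.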